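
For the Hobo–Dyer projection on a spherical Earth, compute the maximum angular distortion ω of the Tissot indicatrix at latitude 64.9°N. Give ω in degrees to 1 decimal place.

Hobo–Dyer is a cylindrical equal-area projection with standard parallels at ±37.5°. For cylindrical equal-area with standard parallel φ₀, h = cos φ / cos φ₀ and k = cos φ₀ / cos φ, so h·k = 1.
At 64.9°: h = 0.5347, k = 1.870; principal scales a = 1.870, b = 0.5347.
sin(ω/2) = (a − b)/(a + b) = 1.336/2.405 = 0.5553, so ω = 2 arcsin(0.5553) ≈ 67.5°.

67.5°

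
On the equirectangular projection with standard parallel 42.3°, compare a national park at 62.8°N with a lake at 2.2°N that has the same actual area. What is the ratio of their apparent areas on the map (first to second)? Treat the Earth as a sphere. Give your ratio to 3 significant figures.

2.19

The equidistant cylindrical projection with φ₀ = 42.3° has h = 1 (meridians true) and k = cos φ₀ / cos φ along parallels.
Areal scale at 62.8°: h·k = 1.000 × 1.618 = 1.618.
Areal scale at 2.2°: h·k = 1.000 × 0.7402 = 0.7402.
Ratio = 1.618/0.7402 ≈ 2.19.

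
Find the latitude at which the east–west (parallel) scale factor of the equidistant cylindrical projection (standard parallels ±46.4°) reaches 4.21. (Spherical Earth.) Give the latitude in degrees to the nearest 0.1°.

80.6°

In the equirectangular projection with standard parallel φ₀ = 46.4° (x = Rλ cos φ₀, y = Rφ), meridians are true-scale (h = 1) and the parallel scale is k = cos φ₀ / cos φ.
k = cos φ₀ / cos φ = 4.21  ⇒  cos φ = cos 46.4° / 4.21 = 0.1638.
φ = arccos(0.1638) ≈ 80.6°.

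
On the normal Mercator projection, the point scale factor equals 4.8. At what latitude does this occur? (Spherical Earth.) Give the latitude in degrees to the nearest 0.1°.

78.0°

Mercator scale is k = sec φ = 1/cos φ.
1/cos φ = 4.8  ⇒  cos φ = 0.2083  ⇒  φ = arccos(0.2083) ≈ 78.0°.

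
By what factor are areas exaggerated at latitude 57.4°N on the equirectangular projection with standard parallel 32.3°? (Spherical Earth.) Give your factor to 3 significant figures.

With standard parallel φ₀ = 32.3°, the equirectangular projection gives x = Rλ cos φ₀, y = Rφ, so h = 1 and k = cos 32.3° / cos φ.
Areal scale = h·k = 1 × cos φ₀ / cos φ; at 57.4°, h = 1.000, k = 1.569, so h·k = 1.569.

1.57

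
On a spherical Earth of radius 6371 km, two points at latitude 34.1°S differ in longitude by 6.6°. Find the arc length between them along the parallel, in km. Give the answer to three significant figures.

Arc length along a parallel = R cos φ · Δλ (with Δλ in radians).
= 6371 × cos 34.1° × (6.6° × π/180) = 6371 × 0.8281 × 0.1152 ≈ 608 km.

608 km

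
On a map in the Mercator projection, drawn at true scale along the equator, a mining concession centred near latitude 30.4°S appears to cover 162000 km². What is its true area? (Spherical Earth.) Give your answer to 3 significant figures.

The Mercator projection is conformal; its linear scale factor is the same in every direction and equals sec φ = 1/cos φ.
Areal scale = k² = sec²φ = 1/cos²(30.4°) = 1/0.8625² = 1.344.
True area = apparent / (areal scale) = 162000 / 1.344 ≈ 121000 km².

121000 km²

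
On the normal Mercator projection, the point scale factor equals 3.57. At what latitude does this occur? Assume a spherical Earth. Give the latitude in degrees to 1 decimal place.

73.7°

Mercator scale is k = sec φ = 1/cos φ.
1/cos φ = 3.57  ⇒  cos φ = 0.2801  ⇒  φ = arccos(0.2801) ≈ 73.7°.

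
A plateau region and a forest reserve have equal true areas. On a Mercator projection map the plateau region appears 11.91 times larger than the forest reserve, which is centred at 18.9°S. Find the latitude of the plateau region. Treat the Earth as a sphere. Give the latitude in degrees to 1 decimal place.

On Mercator, (apparent₁)/(apparent₂) = sec²φ₁ / sec²φ₂ when true areas are equal.
cos²φ₂ / cos²φ₁ = 11.91  ⇒  cos φ₁ = cos 18.9° / √11.91 = 0.9461/3.451 = 0.2741.
φ₁ = arccos(0.2741) ≈ 74.1°.

74.1°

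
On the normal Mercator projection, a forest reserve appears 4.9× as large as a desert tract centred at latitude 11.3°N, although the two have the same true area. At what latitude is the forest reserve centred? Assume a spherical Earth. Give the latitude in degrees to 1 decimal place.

63.7°

Mercator areal scale is sec²φ, so apparent-area ratio = sec²φ₁ / sec²φ₂ = cos²φ₂ / cos²φ₁.
cos²φ₂ / cos²φ₁ = 4.9  ⇒  cos φ₁ = cos 11.3° / √4.9 = 0.9806/2.214 = 0.4430.
φ₁ = arccos(0.4430) ≈ 63.7°.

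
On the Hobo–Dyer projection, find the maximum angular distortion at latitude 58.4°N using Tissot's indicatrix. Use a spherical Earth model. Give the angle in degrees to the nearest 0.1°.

The Hobo–Dyer projection is cylindrical equal-area with φ₀ = 37.5°. Cylindrical equal-area (φ₀ = 37.5°): h = cos φ / cos 37.5° along meridians, k = cos 37.5° / cos φ along parallels; h·k = 1.
At 58.4°: h = 0.6605, k = 1.514; principal scales a = 1.514, b = 0.6605.
sin(ω/2) = (a − b)/(a + b) = 0.8536/2.175 = 0.3925, so ω = 2 arcsin(0.3925) ≈ 46.2°.

46.2°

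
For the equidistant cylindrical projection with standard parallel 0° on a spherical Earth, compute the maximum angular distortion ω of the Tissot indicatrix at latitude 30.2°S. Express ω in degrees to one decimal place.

8.4°

For the equirectangular projection with φ₀ = 0 (plate carrée), h = 1 along meridians and k = sec φ along parallels.
At 30.2°: h = 1.000, k = 1.157; principal scales a = 1.157, b = 1.000.
sin(ω/2) = (a − b)/(a + b) = 0.1570/2.157 = 0.07280, so ω = 2 arcsin(0.07280) ≈ 8.4°.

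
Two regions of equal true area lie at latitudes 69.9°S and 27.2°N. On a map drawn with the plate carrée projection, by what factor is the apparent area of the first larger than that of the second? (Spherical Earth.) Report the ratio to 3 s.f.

2.59

For the equirectangular projection with φ₀ = 0 (plate carrée), h = 1 along meridians and k = sec φ along parallels.
Areal scale at 69.9°: h·k = 1.000 × 2.910 = 2.910.
Areal scale at 27.2°: h·k = 1.000 × 1.124 = 1.124.
Ratio = 2.910/1.124 ≈ 2.59.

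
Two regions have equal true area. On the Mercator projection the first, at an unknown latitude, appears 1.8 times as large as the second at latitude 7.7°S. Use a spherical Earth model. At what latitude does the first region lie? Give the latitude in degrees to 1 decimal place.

42.4°

For equal true areas on Mercator, apparent areas scale as sec²φ, so the ratio is cos²φ₂ / cos²φ₁.
cos²φ₂ / cos²φ₁ = 1.8  ⇒  cos φ₁ = cos 7.7° / √1.8 = 0.9910/1.342 = 0.7386.
φ₁ = arccos(0.7386) ≈ 42.4°.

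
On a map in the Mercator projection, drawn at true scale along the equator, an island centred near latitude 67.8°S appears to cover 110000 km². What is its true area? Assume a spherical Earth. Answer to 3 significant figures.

Mercator is conformal, so the point scale is isotropic: h = k = sec φ = 1/cos φ.
Areal scale = k² = sec²φ = 1/cos²(67.8°) = 1/0.3778² = 7.005.
True area = apparent / (areal scale) = 110000 / 7.005 ≈ 15700 km².

15700 km²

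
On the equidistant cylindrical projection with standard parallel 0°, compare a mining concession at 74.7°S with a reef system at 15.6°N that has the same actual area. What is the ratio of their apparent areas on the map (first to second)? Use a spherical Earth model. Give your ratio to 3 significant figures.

Plate carrée maps x = Rλ, y = Rφ. The meridian scale is h = 1 and the parallel scale is k = 1/cos φ = sec φ.
Areal scale at 74.7°: h·k = 1.000 × 3.790 = 3.790.
Areal scale at 15.6°: h·k = 1.000 × 1.038 = 1.038.
Ratio = 3.790/1.038 ≈ 3.65.

3.65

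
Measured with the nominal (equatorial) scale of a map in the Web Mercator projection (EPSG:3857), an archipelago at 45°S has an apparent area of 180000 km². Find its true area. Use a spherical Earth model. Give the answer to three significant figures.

90000 km²

The Mercator projection is conformal; its linear scale factor is the same in every direction and equals sec φ = 1/cos φ.
Areal scale = k² = sec²φ = 1/cos²(45°) = 1/0.7071² = 2.000.
True area = apparent / (areal scale) = 180000 / 2.000 ≈ 90000 km².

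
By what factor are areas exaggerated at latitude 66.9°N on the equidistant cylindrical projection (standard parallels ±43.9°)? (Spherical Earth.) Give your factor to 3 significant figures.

The equidistant cylindrical projection with φ₀ = 43.9° has h = 1 (meridians true) and k = cos φ₀ / cos φ along parallels.
Areal scale = h·k = 1 × cos φ₀ / cos φ; at 66.9°, h = 1.000, k = 1.837, so h·k = 1.837.

1.84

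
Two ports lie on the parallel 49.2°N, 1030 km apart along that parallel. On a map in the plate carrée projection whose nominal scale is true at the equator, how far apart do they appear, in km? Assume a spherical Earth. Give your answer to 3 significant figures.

In the plate carrée (x = Rλ, y = Rφ), meridians are true-scale (h = 1) and parallels are stretched by k = sec φ.
Along the parallel, k = sec 49.2° = 1/0.6534 = 1.530.
Map distance = 1030 × 1.530 ≈ 1580 km.

1580 km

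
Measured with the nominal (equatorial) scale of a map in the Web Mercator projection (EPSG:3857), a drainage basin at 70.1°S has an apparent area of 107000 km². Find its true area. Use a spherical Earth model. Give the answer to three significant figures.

Mercator is conformal, so the point scale is isotropic: h = k = sec φ = 1/cos φ.
Areal scale = k² = sec²φ = 1/cos²(70.1°) = 1/0.3404² = 8.631.
True area = apparent / (areal scale) = 107000 / 8.631 ≈ 12400 km².

12400 km²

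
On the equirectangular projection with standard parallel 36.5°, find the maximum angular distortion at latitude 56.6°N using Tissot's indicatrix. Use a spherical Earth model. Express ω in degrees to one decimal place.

21.6°

The equidistant cylindrical projection with φ₀ = 36.5° has h = 1 (meridians true) and k = cos φ₀ / cos φ along parallels.
At 56.6°: h = 1.000, k = 1.460; principal scales a = 1.460, b = 1.000.
sin(ω/2) = (a − b)/(a + b) = 0.4603/2.460 = 0.1871, so ω = 2 arcsin(0.1871) ≈ 21.6°.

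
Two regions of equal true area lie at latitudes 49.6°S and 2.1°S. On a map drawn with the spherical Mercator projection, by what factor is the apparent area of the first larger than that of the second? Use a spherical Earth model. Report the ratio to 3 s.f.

2.38

Mercator areal scale is sec²φ.
At 49.6°: sec²(49.6°) = 1/0.6481² = 2.381.
At 2.1°: sec²(2.1°) = 1/0.9993² = 1.001.
Ratio = 2.381/1.001 = cos²(2.1°)/cos²(49.6°) ≈ 2.38.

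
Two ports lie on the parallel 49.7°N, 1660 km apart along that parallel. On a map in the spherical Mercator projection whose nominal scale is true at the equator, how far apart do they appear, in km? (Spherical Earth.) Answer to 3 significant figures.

2570 km

Mercator is conformal, so the point scale is isotropic: h = k = sec φ = 1/cos φ.
Along the parallel, k = sec 49.7° = 1/0.6468 = 1.546.
Map distance = 1660 × 1.546 ≈ 2570 km.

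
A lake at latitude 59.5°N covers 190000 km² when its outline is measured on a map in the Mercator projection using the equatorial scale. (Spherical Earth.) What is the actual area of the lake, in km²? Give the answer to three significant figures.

48900 km²

The Mercator projection is conformal; its linear scale factor is the same in every direction and equals sec φ = 1/cos φ.
Areal scale = k² = sec²φ = 1/cos²(59.5°) = 1/0.5075² = 3.882.
True area = apparent / (areal scale) = 190000 / 3.882 ≈ 48900 km².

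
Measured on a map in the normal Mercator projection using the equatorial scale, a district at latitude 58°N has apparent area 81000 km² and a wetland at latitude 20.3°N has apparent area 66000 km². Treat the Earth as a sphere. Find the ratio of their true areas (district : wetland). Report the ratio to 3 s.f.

0.392

On Mercator the areal scale is sec²φ, so true area = apparent × cos²φ.
True area of district: 81000 × cos²(58°) = 81000 × 0.2808 = 22750 km².
True area of wetland: 66000 × cos²(20.3°) = 66000 × 0.8796 = 58060 km².
Ratio = 22750 / 58060 ≈ 0.392.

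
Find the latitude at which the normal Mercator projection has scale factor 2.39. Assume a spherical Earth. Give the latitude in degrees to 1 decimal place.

Mercator scale is k = sec φ = 1/cos φ.
1/cos φ = 2.39  ⇒  cos φ = 0.4184  ⇒  φ = arccos(0.4184) ≈ 65.3°.

65.3°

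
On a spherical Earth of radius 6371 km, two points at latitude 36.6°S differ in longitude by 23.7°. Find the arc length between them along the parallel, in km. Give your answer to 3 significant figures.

Arc length along a parallel = R cos φ · Δλ (with Δλ in radians).
= 6371 × cos 36.6° × (23.7° × π/180) = 6371 × 0.8028 × 0.4136 ≈ 2120 km.

2120 km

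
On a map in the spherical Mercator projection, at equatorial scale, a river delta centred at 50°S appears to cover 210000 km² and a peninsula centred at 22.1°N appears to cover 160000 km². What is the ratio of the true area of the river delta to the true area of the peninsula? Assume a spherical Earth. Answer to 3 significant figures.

Mercator's areal exaggeration is sec²φ; hence true area = (apparent area) · cos²φ.
True area of river delta: 210000 × cos²(50°) = 210000 × 0.4132 = 86770 km².
True area of peninsula: 160000 × cos²(22.1°) = 160000 × 0.8585 = 137400 km².
Ratio = 86770 / 137400 ≈ 0.632.

0.632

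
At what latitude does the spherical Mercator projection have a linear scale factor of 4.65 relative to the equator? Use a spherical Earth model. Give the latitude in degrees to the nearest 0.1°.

Mercator scale is k = sec φ = 1/cos φ.
1/cos φ = 4.65  ⇒  cos φ = 0.2151  ⇒  φ = arccos(0.2151) ≈ 77.6°.

77.6°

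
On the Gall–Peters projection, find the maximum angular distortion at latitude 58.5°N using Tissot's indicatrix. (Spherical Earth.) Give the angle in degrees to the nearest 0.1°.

34.2°

Gall–Peters is a cylindrical equal-area projection with standard parallels at ±45°. Cylindrical equal-area (φ₀ = 45°): h = cos φ / cos 45° along meridians, k = cos 45° / cos φ along parallels; h·k = 1.
At 58.5°: h = 0.7389, k = 1.353; principal scales a = 1.353, b = 0.7389.
sin(ω/2) = (a − b)/(a + b) = 0.6144/2.092 = 0.2937, so ω = 2 arcsin(0.2937) ≈ 34.2°.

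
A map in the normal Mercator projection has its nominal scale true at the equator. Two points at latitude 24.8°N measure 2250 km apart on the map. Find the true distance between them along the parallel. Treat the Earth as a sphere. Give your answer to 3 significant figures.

2040 km

For Mercator, h = k = sec φ (a conformal cylindrical projection has a single point scale, 1/cos φ).
Along the parallel at 24.8°, map distances are exaggerated by k = sec 24.8° = 1.102.
True distance = 2250 / 1.102 = 2250 × cos 24.8° ≈ 2040 km.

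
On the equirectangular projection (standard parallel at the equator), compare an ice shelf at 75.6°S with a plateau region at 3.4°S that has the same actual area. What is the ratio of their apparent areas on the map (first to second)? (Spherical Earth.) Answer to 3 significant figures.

4.01

In the plate carrée (x = Rλ, y = Rφ), meridians are true-scale (h = 1) and parallels are stretched by k = sec φ.
Areal scale at 75.6°: h·k = 1.000 × 4.021 = 4.021.
Areal scale at 3.4°: h·k = 1.000 × 1.002 = 1.002.
Ratio = 4.021/1.002 ≈ 4.01.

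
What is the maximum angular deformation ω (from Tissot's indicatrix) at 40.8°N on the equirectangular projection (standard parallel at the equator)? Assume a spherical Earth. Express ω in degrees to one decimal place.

For the equirectangular projection with φ₀ = 0 (plate carrée), h = 1 along meridians and k = sec φ along parallels.
At 40.8°: h = 1.000, k = 1.321; principal scales a = 1.321, b = 1.000.
sin(ω/2) = (a − b)/(a + b) = 0.3210/2.321 = 0.1383, so ω = 2 arcsin(0.1383) ≈ 15.9°.

15.9°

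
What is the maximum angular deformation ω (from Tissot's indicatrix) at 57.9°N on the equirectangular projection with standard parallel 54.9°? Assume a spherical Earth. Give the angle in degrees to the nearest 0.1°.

4.5°

With standard parallel φ₀ = 54.9°, the equirectangular projection gives x = Rλ cos φ₀, y = Rφ, so h = 1 and k = cos 54.9° / cos φ.
At 57.9°: h = 1.000, k = 1.082; principal scales a = 1.082, b = 1.000.
sin(ω/2) = (a − b)/(a + b) = 0.08206/2.082 = 0.03941, so ω = 2 arcsin(0.03941) ≈ 4.5°.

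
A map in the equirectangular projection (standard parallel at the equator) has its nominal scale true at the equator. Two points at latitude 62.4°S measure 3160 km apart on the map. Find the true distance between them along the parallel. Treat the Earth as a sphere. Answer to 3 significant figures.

For the equirectangular projection with φ₀ = 0 (plate carrée), h = 1 along meridians and k = sec φ along parallels.
Along the parallel at 62.4°, map distances are exaggerated by k = sec 62.4° = 2.158.
True distance = 3160 / 2.158 = 3160 × cos 62.4° ≈ 1460 km.

1460 km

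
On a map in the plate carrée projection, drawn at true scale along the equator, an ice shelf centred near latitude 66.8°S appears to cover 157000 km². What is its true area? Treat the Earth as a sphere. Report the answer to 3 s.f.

In the plate carrée (x = Rλ, y = Rφ), meridians are true-scale (h = 1) and parallels are stretched by k = sec φ.
Areal scale = h·k = 1 × sec φ; at 66.8°, h = 1.000, k = 2.538, so h·k = 2.538.
True area = apparent / (areal scale) = 157000 / 2.538 ≈ 61800 km².

61800 km²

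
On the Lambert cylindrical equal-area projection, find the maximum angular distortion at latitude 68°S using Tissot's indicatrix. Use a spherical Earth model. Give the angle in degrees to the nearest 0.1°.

97.9°

The Lambert cylindrical equal-area projection is the cylindrical equal-area projection with its standard parallel at the equator (φ₀ = 0). A cylindrical equal-area projection with standard parallel φ₀ has meridian scale h = cos φ / cos φ₀ and parallel scale k = cos φ₀ / cos φ (so areas are preserved, h·k = 1).
At 68°: h = 0.3746, k = 2.669; principal scales a = 2.669, b = 0.3746.
sin(ω/2) = (a − b)/(a + b) = 2.295/3.044 = 0.7539, so ω = 2 arcsin(0.7539) ≈ 97.9°.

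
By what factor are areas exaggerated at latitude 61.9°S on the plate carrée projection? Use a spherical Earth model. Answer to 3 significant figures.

2.12

In the plate carrée (x = Rλ, y = Rφ), meridians are true-scale (h = 1) and parallels are stretched by k = sec φ.
Areal scale = h·k = 1 × sec φ; at 61.9°, h = 1.000, k = 2.123, so h·k = 2.123.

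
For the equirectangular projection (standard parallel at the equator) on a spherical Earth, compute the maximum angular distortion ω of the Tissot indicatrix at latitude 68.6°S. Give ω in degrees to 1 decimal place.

55.5°

Plate carrée maps x = Rλ, y = Rφ. The meridian scale is h = 1 and the parallel scale is k = 1/cos φ = sec φ.
At 68.6°: h = 1.000, k = 2.741; principal scales a = 2.741, b = 1.000.
sin(ω/2) = (a − b)/(a + b) = 1.741/3.741 = 0.4653, so ω = 2 arcsin(0.4653) ≈ 55.5°.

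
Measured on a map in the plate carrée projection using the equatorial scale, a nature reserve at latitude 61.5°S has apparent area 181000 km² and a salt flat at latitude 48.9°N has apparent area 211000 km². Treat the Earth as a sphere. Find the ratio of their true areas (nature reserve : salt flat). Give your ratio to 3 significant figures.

0.623

Plate carrée has h = 1 and k = sec φ, giving areal scale sec φ; true area = (apparent area) · cos φ.
True area of nature reserve: 181000 × cos(61.5°) = 181000 × 0.4772 = 86370 km².
True area of salt flat: 211000 × cos(48.9°) = 211000 × 0.6574 = 138700 km².
Ratio = 86370 / 138700 ≈ 0.623.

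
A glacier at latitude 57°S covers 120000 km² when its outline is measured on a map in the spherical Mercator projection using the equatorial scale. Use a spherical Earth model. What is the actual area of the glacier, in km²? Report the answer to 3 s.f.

Mercator is conformal, so the point scale is isotropic: h = k = sec φ = 1/cos φ.
Areal scale = k² = sec²φ = 1/cos²(57°) = 1/0.5446² = 3.371.
True area = apparent / (areal scale) = 120000 / 3.371 ≈ 35600 km².

35600 km²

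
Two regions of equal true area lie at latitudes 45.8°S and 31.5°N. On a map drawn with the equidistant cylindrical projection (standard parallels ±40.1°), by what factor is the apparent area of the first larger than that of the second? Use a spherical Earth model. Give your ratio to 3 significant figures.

The equidistant cylindrical projection with φ₀ = 40.1° has h = 1 (meridians true) and k = cos φ₀ / cos φ along parallels.
Areal scale at 45.8°: h·k = 1.000 × 1.097 = 1.097.
Areal scale at 31.5°: h·k = 1.000 × 0.8971 = 0.8971.
Ratio = 1.097/0.8971 ≈ 1.22.

1.22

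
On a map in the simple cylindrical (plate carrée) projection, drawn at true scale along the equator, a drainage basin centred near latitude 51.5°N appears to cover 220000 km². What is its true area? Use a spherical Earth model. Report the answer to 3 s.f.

In the plate carrée (x = Rλ, y = Rφ), meridians are true-scale (h = 1) and parallels are stretched by k = sec φ.
Areal scale = h·k = 1 × sec φ; at 51.5°, h = 1.000, k = 1.606, so h·k = 1.606.
True area = apparent / (areal scale) = 220000 / 1.606 ≈ 137000 km².

137000 km²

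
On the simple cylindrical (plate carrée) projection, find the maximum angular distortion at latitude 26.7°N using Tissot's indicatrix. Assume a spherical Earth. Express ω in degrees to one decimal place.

6.5°

For the equirectangular projection with φ₀ = 0 (plate carrée), h = 1 along meridians and k = sec φ along parallels.
At 26.7°: h = 1.000, k = 1.119; principal scales a = 1.119, b = 1.000.
sin(ω/2) = (a − b)/(a + b) = 0.1194/2.119 = 0.05632, so ω = 2 arcsin(0.05632) ≈ 6.5°.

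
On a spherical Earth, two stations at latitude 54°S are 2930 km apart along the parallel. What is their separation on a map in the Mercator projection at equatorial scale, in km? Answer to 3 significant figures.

For Mercator, h = k = sec φ (a conformal cylindrical projection has a single point scale, 1/cos φ).
Along the parallel, k = sec 54° = 1/0.5878 = 1.701.
Map distance = 2930 × 1.701 ≈ 4980 km.

4980 km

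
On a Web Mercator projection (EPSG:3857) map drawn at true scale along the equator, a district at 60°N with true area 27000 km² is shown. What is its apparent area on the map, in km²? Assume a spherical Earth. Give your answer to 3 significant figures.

108000 km²

The Mercator projection is conformal; its linear scale factor is the same in every direction and equals sec φ = 1/cos φ.
Areal scale = k² = sec²φ = 1/cos²(60°) = 1/0.5000² = 4.000.
Apparent area = 27000 × 4.000 ≈ 108000 km².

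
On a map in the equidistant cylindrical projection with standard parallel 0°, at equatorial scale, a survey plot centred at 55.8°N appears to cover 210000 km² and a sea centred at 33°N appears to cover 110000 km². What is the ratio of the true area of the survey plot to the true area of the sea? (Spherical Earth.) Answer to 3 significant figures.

Plate carrée has h = 1 and k = sec φ, giving areal scale sec φ; true area = (apparent area) · cos φ.
True area of survey plot: 210000 × cos(55.8°) = 210000 × 0.5621 = 118000 km².
True area of sea: 110000 × cos(33°) = 110000 × 0.8387 = 92250 km².
Ratio = 118000 / 92250 ≈ 1.28.

1.28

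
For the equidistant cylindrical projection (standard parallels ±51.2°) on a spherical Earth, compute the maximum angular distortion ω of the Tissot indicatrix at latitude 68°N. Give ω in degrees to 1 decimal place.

The equidistant cylindrical projection with φ₀ = 51.2° has h = 1 (meridians true) and k = cos φ₀ / cos φ along parallels.
At 68°: h = 1.000, k = 1.673; principal scales a = 1.673, b = 1.000.
sin(ω/2) = (a − b)/(a + b) = 0.6727/2.673 = 0.2517, so ω = 2 arcsin(0.2517) ≈ 29.2°.

29.2°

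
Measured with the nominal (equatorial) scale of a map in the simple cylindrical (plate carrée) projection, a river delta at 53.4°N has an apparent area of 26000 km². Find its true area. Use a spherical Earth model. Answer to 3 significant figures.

Plate carrée maps x = Rλ, y = Rφ. The meridian scale is h = 1 and the parallel scale is k = 1/cos φ = sec φ.
Areal scale = h·k = 1 × sec φ; at 53.4°, h = 1.000, k = 1.677, so h·k = 1.677.
True area = apparent / (areal scale) = 26000 / 1.677 ≈ 15500 km².

15500 km²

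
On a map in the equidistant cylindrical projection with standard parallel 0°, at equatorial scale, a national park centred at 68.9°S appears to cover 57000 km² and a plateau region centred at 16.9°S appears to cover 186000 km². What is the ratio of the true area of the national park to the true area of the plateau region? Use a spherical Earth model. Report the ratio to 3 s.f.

0.115

On the plate carrée, areal scale = h·k = 1 × sec φ, so true area = apparent × cos φ.
True area of national park: 57000 × cos(68.9°) = 57000 × 0.3600 = 20520 km².
True area of plateau region: 186000 × cos(16.9°) = 186000 × 0.9568 = 178000 km².
Ratio = 20520 / 178000 ≈ 0.115.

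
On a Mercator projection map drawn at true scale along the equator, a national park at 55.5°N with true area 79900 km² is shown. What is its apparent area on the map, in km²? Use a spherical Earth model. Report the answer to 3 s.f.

249000 km²

Mercator is conformal, so the point scale is isotropic: h = k = sec φ = 1/cos φ.
Areal scale = k² = sec²φ = 1/cos²(55.5°) = 1/0.5664² = 3.117.
Apparent area = 79900 × 3.117 ≈ 249000 km².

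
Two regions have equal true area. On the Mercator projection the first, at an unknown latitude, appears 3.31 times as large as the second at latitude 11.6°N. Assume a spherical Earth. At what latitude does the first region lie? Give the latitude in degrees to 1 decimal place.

On Mercator, (apparent₁)/(apparent₂) = sec²φ₁ / sec²φ₂ when true areas are equal.
cos²φ₂ / cos²φ₁ = 3.31  ⇒  cos φ₁ = cos 11.6° / √3.31 = 0.9796/1.819 = 0.5384.
φ₁ = arccos(0.5384) ≈ 57.4°.

57.4°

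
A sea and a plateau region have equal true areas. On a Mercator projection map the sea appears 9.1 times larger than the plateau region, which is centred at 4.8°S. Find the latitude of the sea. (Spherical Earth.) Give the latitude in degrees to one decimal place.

For equal true areas on Mercator, apparent areas scale as sec²φ, so the ratio is cos²φ₂ / cos²φ₁.
cos²φ₂ / cos²φ₁ = 9.1  ⇒  cos φ₁ = cos 4.8° / √9.1 = 0.9965/3.017 = 0.3303.
φ₁ = arccos(0.3303) ≈ 70.7°.

70.7°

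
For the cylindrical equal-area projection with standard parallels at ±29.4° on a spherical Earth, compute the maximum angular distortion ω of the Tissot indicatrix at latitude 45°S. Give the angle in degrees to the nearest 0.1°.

Cylindrical equal-area (φ₀ = 29.4°): h = cos φ / cos 29.4° along meridians, k = cos 29.4° / cos φ along parallels; h·k = 1.
At 45°: h = 0.8116, k = 1.232; principal scales a = 1.232, b = 0.8116.
sin(ω/2) = (a − b)/(a + b) = 0.4204/2.044 = 0.2057, so ω = 2 arcsin(0.2057) ≈ 23.7°.

23.7°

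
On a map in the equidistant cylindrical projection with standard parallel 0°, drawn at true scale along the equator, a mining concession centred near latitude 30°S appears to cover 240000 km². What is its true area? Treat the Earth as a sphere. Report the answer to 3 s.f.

208000 km²

In the plate carrée (x = Rλ, y = Rφ), meridians are true-scale (h = 1) and parallels are stretched by k = sec φ.
Areal scale = h·k = 1 × sec φ; at 30°, h = 1.000, k = 1.155, so h·k = 1.155.
True area = apparent / (areal scale) = 240000 / 1.155 ≈ 208000 km².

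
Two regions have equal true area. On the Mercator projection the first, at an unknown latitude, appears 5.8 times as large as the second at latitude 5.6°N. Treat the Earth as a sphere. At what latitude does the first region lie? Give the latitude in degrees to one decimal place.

On Mercator, (apparent₁)/(apparent₂) = sec²φ₁ / sec²φ₂ when true areas are equal.
cos²φ₂ / cos²φ₁ = 5.8  ⇒  cos φ₁ = cos 5.6° / √5.8 = 0.9952/2.408 = 0.4132.
φ₁ = arccos(0.4132) ≈ 65.6°.

65.6°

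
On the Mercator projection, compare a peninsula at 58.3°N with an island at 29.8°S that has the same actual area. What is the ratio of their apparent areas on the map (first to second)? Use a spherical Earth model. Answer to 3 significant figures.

Mercator areal scale is sec²φ.
At 58.3°: sec²(58.3°) = 1/0.5255² = 3.622.
At 29.8°: sec²(29.8°) = 1/0.8678² = 1.328.
Ratio = 3.622/1.328 = cos²(29.8°)/cos²(58.3°) ≈ 2.73.

2.73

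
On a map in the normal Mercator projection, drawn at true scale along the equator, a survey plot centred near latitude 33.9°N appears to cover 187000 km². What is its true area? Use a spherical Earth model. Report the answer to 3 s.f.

129000 km²

Mercator is conformal, so the point scale is isotropic: h = k = sec φ = 1/cos φ.
Areal scale = k² = sec²φ = 1/cos²(33.9°) = 1/0.8300² = 1.452.
True area = apparent / (areal scale) = 187000 / 1.452 ≈ 129000 km².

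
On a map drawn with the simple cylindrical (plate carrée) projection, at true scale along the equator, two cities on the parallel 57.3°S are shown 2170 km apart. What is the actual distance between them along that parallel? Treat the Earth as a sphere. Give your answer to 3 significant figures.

In the plate carrée (x = Rλ, y = Rφ), meridians are true-scale (h = 1) and parallels are stretched by k = sec φ.
Along the parallel at 57.3°, map distances are exaggerated by k = sec 57.3° = 1.851.
True distance = 2170 / 1.851 = 2170 × cos 57.3° ≈ 1170 km.

1170 km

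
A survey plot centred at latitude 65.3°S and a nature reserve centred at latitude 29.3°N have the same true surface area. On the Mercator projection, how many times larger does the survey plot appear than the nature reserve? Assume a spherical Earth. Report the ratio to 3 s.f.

4.36

Mercator areal scale is sec²φ.
At 65.3°: sec²(65.3°) = 1/0.4179² = 5.727.
At 29.3°: sec²(29.3°) = 1/0.8721² = 1.315.
Ratio = 5.727/1.315 = cos²(29.3°)/cos²(65.3°) ≈ 4.36.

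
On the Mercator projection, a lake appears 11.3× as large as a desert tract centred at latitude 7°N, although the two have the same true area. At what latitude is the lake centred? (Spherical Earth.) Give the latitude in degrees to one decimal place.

On Mercator, (apparent₁)/(apparent₂) = sec²φ₁ / sec²φ₂ when true areas are equal.
cos²φ₂ / cos²φ₁ = 11.3  ⇒  cos φ₁ = cos 7° / √11.3 = 0.9925/3.362 = 0.2953.
φ₁ = arccos(0.2953) ≈ 72.8°.

72.8°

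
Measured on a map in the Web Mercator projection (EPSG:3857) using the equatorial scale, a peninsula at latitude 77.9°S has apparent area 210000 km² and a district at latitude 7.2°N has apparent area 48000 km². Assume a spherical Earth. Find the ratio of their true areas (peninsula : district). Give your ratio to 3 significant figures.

Since Mercator area scale is 1/cos²φ, the true area equals the apparent area multiplied by cos²φ.
True area of peninsula: 210000 × cos²(77.9°) = 210000 × 0.04394 = 9227 km².
True area of district: 48000 × cos²(7.2°) = 48000 × 0.9843 = 47250 km².
Ratio = 9227 / 47250 ≈ 0.195.

0.195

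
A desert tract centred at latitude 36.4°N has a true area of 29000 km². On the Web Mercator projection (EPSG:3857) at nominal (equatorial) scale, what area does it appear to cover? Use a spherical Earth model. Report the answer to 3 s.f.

44800 km²

The Mercator projection is conformal; its linear scale factor is the same in every direction and equals sec φ = 1/cos φ.
Areal scale = k² = sec²φ = 1/cos²(36.4°) = 1/0.8049² = 1.544.
Apparent area = 29000 × 1.544 ≈ 44800 km².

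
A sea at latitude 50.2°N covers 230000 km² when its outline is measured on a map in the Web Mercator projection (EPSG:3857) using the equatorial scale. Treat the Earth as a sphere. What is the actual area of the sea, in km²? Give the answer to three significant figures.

94200 km²

For Mercator, h = k = sec φ (a conformal cylindrical projection has a single point scale, 1/cos φ).
Areal scale = k² = sec²φ = 1/cos²(50.2°) = 1/0.6401² = 2.441.
True area = apparent / (areal scale) = 230000 / 2.441 ≈ 94200 km².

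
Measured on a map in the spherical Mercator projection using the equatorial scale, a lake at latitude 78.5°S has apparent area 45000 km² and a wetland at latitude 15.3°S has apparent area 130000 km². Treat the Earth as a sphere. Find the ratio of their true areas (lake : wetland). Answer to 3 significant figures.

Mercator's areal exaggeration is sec²φ; hence true area = (apparent area) · cos²φ.
True area of lake: 45000 × cos²(78.5°) = 45000 × 0.03975 = 1789 km².
True area of wetland: 130000 × cos²(15.3°) = 130000 × 0.9304 = 120900 km².
Ratio = 1789 / 120900 ≈ 0.0148.

0.0148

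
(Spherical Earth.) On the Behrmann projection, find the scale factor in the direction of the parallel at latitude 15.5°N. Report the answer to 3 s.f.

0.899

Behrmann is a cylindrical equal-area projection with standard parallels at ±30°. A cylindrical equal-area projection with standard parallel φ₀ has meridian scale h = cos φ / cos φ₀ and parallel scale k = cos φ₀ / cos φ (so areas are preserved, h·k = 1).
k = cos 30° / cos 15.5° = 0.8660/0.9636 = 0.8987.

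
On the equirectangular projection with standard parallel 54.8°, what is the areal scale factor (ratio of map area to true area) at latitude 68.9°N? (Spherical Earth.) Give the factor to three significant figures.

With standard parallel φ₀ = 54.8°, the equirectangular projection gives x = Rλ cos φ₀, y = Rφ, so h = 1 and k = cos 54.8° / cos φ.
Areal scale = h·k = 1 × cos φ₀ / cos φ; at 68.9°, h = 1.000, k = 1.601, so h·k = 1.601.

1.60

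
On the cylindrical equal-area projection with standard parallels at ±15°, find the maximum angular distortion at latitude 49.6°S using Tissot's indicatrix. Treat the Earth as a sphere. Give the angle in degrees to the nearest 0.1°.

A cylindrical equal-area projection with standard parallel φ₀ has meridian scale h = cos φ / cos φ₀ and parallel scale k = cos φ₀ / cos φ (so areas are preserved, h·k = 1).
At 49.6°: h = 0.6710, k = 1.490; principal scales a = 1.490, b = 0.6710.
sin(ω/2) = (a − b)/(a + b) = 0.8194/2.161 = 0.3791, so ω = 2 arcsin(0.3791) ≈ 44.6°.

44.6°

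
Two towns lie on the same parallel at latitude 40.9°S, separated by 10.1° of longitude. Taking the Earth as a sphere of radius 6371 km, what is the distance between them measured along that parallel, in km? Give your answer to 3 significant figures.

Arc length along a parallel = R cos φ · Δλ (with Δλ in radians).
= 6371 × cos 40.9° × (10.1° × π/180) = 6371 × 0.7559 × 0.1763 ≈ 849 km.

849 km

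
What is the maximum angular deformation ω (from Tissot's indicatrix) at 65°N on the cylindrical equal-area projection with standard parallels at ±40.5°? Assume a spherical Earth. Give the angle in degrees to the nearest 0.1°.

63.7°

For cylindrical equal-area with standard parallel φ₀, h = cos φ / cos φ₀ and k = cos φ₀ / cos φ, so h·k = 1.
At 65°: h = 0.5558, k = 1.799; principal scales a = 1.799, b = 0.5558.
sin(ω/2) = (a − b)/(a + b) = 1.243/2.355 = 0.5280, so ω = 2 arcsin(0.5280) ≈ 63.7°.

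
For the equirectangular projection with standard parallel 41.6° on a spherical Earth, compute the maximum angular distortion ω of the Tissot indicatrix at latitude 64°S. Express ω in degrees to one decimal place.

30.2°

In the equirectangular projection with standard parallel φ₀ = 41.6° (x = Rλ cos φ₀, y = Rφ), meridians are true-scale (h = 1) and the parallel scale is k = cos φ₀ / cos φ.
At 64°: h = 1.000, k = 1.706; principal scales a = 1.706, b = 1.000.
sin(ω/2) = (a − b)/(a + b) = 0.7059/2.706 = 0.2609, so ω = 2 arcsin(0.2609) ≈ 30.2°.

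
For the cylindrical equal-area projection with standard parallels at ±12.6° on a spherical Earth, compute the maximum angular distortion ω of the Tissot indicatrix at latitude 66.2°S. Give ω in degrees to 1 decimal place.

90.1°

Cylindrical equal-area (φ₀ = 12.6°): h = cos φ / cos 12.6° along meridians, k = cos 12.6° / cos φ along parallels; h·k = 1.
At 66.2°: h = 0.4135, k = 2.418; principal scales a = 2.418, b = 0.4135.
sin(ω/2) = (a − b)/(a + b) = 2.005/2.832 = 0.7080, so ω = 2 arcsin(0.7080) ≈ 90.1°.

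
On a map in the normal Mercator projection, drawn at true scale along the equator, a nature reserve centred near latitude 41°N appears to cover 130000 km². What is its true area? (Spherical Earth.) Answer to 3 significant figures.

Mercator is conformal, so the point scale is isotropic: h = k = sec φ = 1/cos φ.
Areal scale = k² = sec²φ = 1/cos²(41°) = 1/0.7547² = 1.756.
True area = apparent / (areal scale) = 130000 / 1.756 ≈ 74000 km².

74000 km²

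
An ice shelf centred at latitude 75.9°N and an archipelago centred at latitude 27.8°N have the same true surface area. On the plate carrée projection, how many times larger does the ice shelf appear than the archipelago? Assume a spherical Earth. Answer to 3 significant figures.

Plate carrée maps x = Rλ, y = Rφ. The meridian scale is h = 1 and the parallel scale is k = 1/cos φ = sec φ.
Areal scale at 75.9°: h·k = 1.000 × 4.105 = 4.105.
Areal scale at 27.8°: h·k = 1.000 × 1.130 = 1.130.
Ratio = 4.105/1.130 ≈ 3.63.

3.63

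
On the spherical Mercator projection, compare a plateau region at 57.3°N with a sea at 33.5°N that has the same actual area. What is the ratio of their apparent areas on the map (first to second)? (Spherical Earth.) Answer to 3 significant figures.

2.38

On Mercator, area is exaggerated by sec²φ = 1/cos²φ.
At 57.3°: sec²(57.3°) = 1/0.5402² = 3.426.
At 33.5°: sec²(33.5°) = 1/0.8339² = 1.438.
Ratio = 3.426/1.438 = cos²(33.5°)/cos²(57.3°) ≈ 2.38.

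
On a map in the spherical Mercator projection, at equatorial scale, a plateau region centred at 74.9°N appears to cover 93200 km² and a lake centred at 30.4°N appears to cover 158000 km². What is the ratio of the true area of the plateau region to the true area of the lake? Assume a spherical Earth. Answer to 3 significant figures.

Since Mercator area scale is 1/cos²φ, the true area equals the apparent area multiplied by cos²φ.
True area of plateau region: 93200 × cos²(74.9°) = 93200 × 0.06786 = 6325 km².
True area of lake: 158000 × cos²(30.4°) = 158000 × 0.7439 = 117500 km².
Ratio = 6325 / 117500 ≈ 0.0538.

0.0538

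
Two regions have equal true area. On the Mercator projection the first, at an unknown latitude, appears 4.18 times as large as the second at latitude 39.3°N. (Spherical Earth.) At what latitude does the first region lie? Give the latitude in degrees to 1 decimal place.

Mercator areal scale is sec²φ, so apparent-area ratio = sec²φ₁ / sec²φ₂ = cos²φ₂ / cos²φ₁.
cos²φ₂ / cos²φ₁ = 4.18  ⇒  cos φ₁ = cos 39.3° / √4.18 = 0.7738/2.045 = 0.3785.
φ₁ = arccos(0.3785) ≈ 67.8°.

67.8°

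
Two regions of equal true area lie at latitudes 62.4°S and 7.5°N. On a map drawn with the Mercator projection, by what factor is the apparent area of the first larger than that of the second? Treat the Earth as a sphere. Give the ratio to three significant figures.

4.58

On Mercator, area is exaggerated by sec²φ = 1/cos²φ.
At 62.4°: sec²(62.4°) = 1/0.4633² = 4.659.
At 7.5°: sec²(7.5°) = 1/0.9914² = 1.017.
Ratio = 4.659/1.017 = cos²(7.5°)/cos²(62.4°) ≈ 4.58.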